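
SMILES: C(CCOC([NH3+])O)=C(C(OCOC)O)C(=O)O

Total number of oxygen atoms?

The symbol for oxygen appears 7 times in the SMILES.

7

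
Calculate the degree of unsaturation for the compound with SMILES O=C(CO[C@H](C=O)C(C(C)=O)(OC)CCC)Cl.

3

Molecular formula from the SMILES: C11H17ClO5.
DoU = (2C + 2 + N − H − X)/2 = (2·11 + 2 + 0 − 17 − 1)/2 = 6/2 = 3.
(Structurally: 0 ring(s) + 3 π bond(s) = 3.)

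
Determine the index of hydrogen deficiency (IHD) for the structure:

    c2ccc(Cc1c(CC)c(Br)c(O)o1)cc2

7

Molecular formula from the SMILES: C13H13BrO2.
DoU = (2C + 2 + N − H − X)/2 = (2·13 + 2 + 0 − 13 − 1)/2 = 14/2 = 7.
(Structurally: 2 ring(s) + 5 π bond(s) = 7.)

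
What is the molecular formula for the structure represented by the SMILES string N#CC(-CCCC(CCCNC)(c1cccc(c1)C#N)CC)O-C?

Heavy atoms from the SMILES: 20 C, 3 N, 1 O.
Implicit hydrogens by atom environment:
  7 × C: 2 H each → 14
  4 × C (aromatic): 1 H each → 4
  3 × C: 3 H each → 9
  3 × C: no H
  2 × C (aromatic): no H
  2 × N: no H
  1 × C: 1 H
  1 × N: 1 H
  1 × O: no H
  Total hydrogens = 29.
Molecular formula: C20H29N3O

C20H29N3O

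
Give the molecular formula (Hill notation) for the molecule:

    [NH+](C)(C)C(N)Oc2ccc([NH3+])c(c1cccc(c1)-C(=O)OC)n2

Heavy atoms from the SMILES: 16 C, 4 N, 3 O.
Implicit hydrogens by atom environment:
  6 × C (aromatic): 1 H each → 6
  5 × C (aromatic): no H
  3 × C: 3 H each → 9
  3 × O: no H
  1 × C: 1 H
  1 × C: no H
  1 × N (charge +1): 3 H
  1 × N: 2 H
  1 × N (charge +1): 1 H
  1 × N (aromatic): no H
  Total hydrogens = 22.
Net charge +2.
Molecular formula: [C16H22N4O3]2+

[C16H22N4O3]2+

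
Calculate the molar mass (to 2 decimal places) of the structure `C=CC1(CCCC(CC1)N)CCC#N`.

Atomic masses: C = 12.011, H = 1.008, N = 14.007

192.31

Molecular formula: C12H20N2.
M = 12×12.011 + 20×1.008 + 2×14.007 = 192.31 g/mol.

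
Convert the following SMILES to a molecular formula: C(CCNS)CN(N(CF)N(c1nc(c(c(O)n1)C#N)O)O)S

C10H16FN7O3S2

Heavy atoms from the SMILES: 10 C, 1 F, 7 N, 3 O, 2 S.
Implicit hydrogens by atom environment:
  5 × C: 2 H each → 10
  4 × C (aromatic): no H
  4 × N: no H
  3 × O: 1 H each → 3
  2 × N (aromatic): no H
  2 × S: 1 H each → 2
  1 × C: no H
  1 × F: no H
  1 × N: 1 H
  Total hydrogens = 16.
Molecular formula: C10H16FN7O3S2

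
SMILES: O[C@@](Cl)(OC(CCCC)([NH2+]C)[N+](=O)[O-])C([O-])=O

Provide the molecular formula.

Heavy atoms from the SMILES: 8 C, 1 Cl, 2 N, 6 O.
Implicit hydrogens by atom environment:
  3 × C: 2 H each → 6
  3 × C: no H
  3 × O: no H
  2 × C: 3 H each → 6
  2 × O (charge -1): no H
  1 × Cl: no H
  1 × N (charge +1): 2 H
  1 × N (charge +1): no H
  1 × O: 1 H
  Total hydrogens = 15.
Molecular formula: C8H15ClN2O6

C8H15ClN2O6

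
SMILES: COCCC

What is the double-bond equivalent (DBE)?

0

Molecular formula from the SMILES: C4H10O.
DoU = (2C + 2 + N − H − X)/2 = (2·4 + 2 + 0 − 10 − 0)/2 = 0/2 = 0.
(Structurally: 0 ring(s) + 0 π bond(s) = 0.)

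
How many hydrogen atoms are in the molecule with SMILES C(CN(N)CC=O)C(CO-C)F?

15

Hydrogens are implicit in SMILES; fill each atom to its normal valence:
  4 × C: 2 H each → 8
  2 × C: 1 H each → 2
  2 × O: no H
  1 × C: 3 H
  1 × F: no H
  1 × N: 2 H
  1 × N: no H
  Total hydrogens = 15.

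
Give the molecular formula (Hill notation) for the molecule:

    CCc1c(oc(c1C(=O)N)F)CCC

C10H14FNO2

Heavy atoms from the SMILES: 10 C, 1 F, 1 N, 2 O.
Implicit hydrogens by atom environment:
  4 × C (aromatic): no H
  3 × C: 2 H each → 6
  2 × C: 3 H each → 6
  1 × C: no H
  1 × F: no H
  1 × N: 2 H
  1 × O (aromatic): no H
  1 × O: no H
  Total hydrogens = 14.
Molecular formula: C10H14FNO2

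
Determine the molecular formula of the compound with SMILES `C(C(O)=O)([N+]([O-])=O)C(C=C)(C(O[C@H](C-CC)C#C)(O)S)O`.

Heavy atoms from the SMILES: 12 C, 1 N, 7 O, 1 S.
Implicit hydrogens by atom environment:
  4 × C: 1 H each → 4
  4 × C: no H
  3 × C: 2 H each → 6
  3 × O: 1 H each → 3
  3 × O: no H
  1 × C: 3 H
  1 × N (charge +1): no H
  1 × O (charge -1): no H
  1 × S: 1 H
  Total hydrogens = 17.
Molecular formula: C12H17NO7S

C12H17NO7S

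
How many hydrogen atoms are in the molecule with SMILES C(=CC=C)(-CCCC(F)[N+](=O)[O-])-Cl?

11

Hydrogens are implicit in SMILES; fill each atom to its normal valence:
  4 × C: 2 H each → 8
  3 × C: 1 H each → 3
  1 × C: no H
  1 × Cl: no H
  1 × F: no H
  1 × N (charge +1): no H
  1 × O: no H
  1 × O (charge -1): no H
  Total hydrogens = 11.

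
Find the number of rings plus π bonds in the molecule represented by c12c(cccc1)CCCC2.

Molecular formula from the SMILES: C10H12.
DoU = (2C + 2 + N − H − X)/2 = (2·10 + 2 + 0 − 12 − 0)/2 = 10/2 = 5.
(Structurally: 2 ring(s) + 3 π bond(s) = 5.)

5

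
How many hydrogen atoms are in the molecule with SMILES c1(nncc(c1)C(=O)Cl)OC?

Hydrogens are implicit in SMILES; fill each atom to its normal valence:
  2 × C (aromatic): 1 H each → 2
  2 × C (aromatic): no H
  2 × N (aromatic): no H
  2 × O: no H
  1 × C: 3 H
  1 × C: no H
  1 × Cl: no H
  Total hydrogens = 5.

5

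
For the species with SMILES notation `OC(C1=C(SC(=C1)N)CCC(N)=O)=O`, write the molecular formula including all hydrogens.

Heavy atoms from the SMILES: 8 C, 2 N, 3 O, 1 S.
Implicit hydrogens by atom environment:
  3 × C (aromatic): no H
  2 × C: 2 H each → 4
  2 × C: no H
  2 × N: 2 H each → 4
  2 × O: no H
  1 × C (aromatic): 1 H
  1 × O: 1 H
  1 × S (aromatic): no H
  Total hydrogens = 10.
Molecular formula: C8H10N2O3S

C8H10N2O3S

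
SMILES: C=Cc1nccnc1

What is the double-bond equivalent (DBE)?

5

Molecular formula from the SMILES: C6H6N2.
DoU = (2C + 2 + N − H − X)/2 = (2·6 + 2 + 2 − 6 − 0)/2 = 10/2 = 5.
(Structurally: 1 ring(s) + 4 π bond(s) = 5.)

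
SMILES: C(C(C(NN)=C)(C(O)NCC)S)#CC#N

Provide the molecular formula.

Heavy atoms from the SMILES: 9 C, 4 N, 1 O, 1 S.
Implicit hydrogens by atom environment:
  5 × C: no H
  2 × C: 2 H each → 4
  2 × N: 1 H each → 2
  1 × C: 3 H
  1 × C: 1 H
  1 × N: 2 H
  1 × N: no H
  1 × O: 1 H
  1 × S: 1 H
  Total hydrogens = 14.
Molecular formula: C9H14N4OS

C9H14N4OS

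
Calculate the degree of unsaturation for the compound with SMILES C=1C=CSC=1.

Molecular formula from the SMILES: C4H4S.
DoU = (2C + 2 + N − H − X)/2 = (2·4 + 2 + 0 − 4 − 0)/2 = 6/2 = 3.
(Structurally: 1 ring(s) + 2 π bond(s) = 3.)

3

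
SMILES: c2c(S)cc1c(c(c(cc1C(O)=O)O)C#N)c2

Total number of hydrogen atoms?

Hydrogens are implicit in SMILES; fill each atom to its normal valence:
  6 × C (aromatic): no H
  4 × C (aromatic): 1 H each → 4
  2 × C: no H
  2 × O: 1 H each → 2
  1 × N: no H
  1 × O: no H
  1 × S: 1 H
  Total hydrogens = 7.

7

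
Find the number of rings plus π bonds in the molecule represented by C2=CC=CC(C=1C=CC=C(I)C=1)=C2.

8

Molecular formula from the SMILES: C12H9I.
DoU = (2C + 2 + N − H − X)/2 = (2·12 + 2 + 0 − 9 − 1)/2 = 16/2 = 8.
(Structurally: 2 ring(s) + 6 π bond(s) = 8.)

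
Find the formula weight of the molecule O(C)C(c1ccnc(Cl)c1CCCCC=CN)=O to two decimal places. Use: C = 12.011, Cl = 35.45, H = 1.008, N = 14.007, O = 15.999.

Molecular formula: C13H17ClN2O2.
M = 13×12.011 + 1×35.45 + 17×1.008 + 2×14.007 + 2×15.999 = 268.74 g/mol.

268.74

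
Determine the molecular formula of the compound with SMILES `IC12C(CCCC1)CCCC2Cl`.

Heavy atoms from the SMILES: 10 C, 1 Cl, 1 I.
Implicit hydrogens by atom environment:
  7 × C: 2 H each → 14
  2 × C: 1 H each → 2
  1 × C: no H
  1 × Cl: no H
  1 × I: no H
  Total hydrogens = 16.
Molecular formula: C10H16ClI

C10H16ClI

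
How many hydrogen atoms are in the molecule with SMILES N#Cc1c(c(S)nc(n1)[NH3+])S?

Hydrogens are implicit in SMILES; fill each atom to its normal valence:
  4 × C (aromatic): no H
  2 × N (aromatic): no H
  2 × S: 1 H each → 2
  1 × C: no H
  1 × N (charge +1): 3 H
  1 × N: no H
  Total hydrogens = 5.

5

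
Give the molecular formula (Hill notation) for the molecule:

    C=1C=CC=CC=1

Heavy atoms from the SMILES: 6 C.
Implicit hydrogens by atom environment:
  6 × C (aromatic): 1 H each → 6
  Total hydrogens = 6.
Molecular formula: C6H6

C6H6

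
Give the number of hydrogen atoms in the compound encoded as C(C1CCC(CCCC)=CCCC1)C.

26

Hydrogens are implicit in SMILES; fill each atom to its normal valence:
  9 × C: 2 H each → 18
  2 × C: 3 H each → 6
  2 × C: 1 H each → 2
  1 × C: no H
  Total hydrogens = 26.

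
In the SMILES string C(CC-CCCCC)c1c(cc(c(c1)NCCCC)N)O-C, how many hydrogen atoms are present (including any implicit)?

34

Hydrogens are implicit in SMILES; fill each atom to its normal valence:
  10 × C: 2 H each → 20
  4 × C (aromatic): no H
  3 × C: 3 H each → 9
  2 × C (aromatic): 1 H each → 2
  1 × N: 2 H
  1 × N: 1 H
  1 × O: no H
  Total hydrogens = 34.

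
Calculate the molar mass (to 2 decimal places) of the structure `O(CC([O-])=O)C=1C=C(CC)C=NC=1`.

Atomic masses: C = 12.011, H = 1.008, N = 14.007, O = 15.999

Molecular formula: C9H10NO3-.
M = 9×12.011 + 10×1.008 + 1×14.007 + 3×15.999 = 180.18 g/mol.

180.18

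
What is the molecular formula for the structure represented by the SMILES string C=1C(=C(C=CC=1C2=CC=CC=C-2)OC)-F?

Heavy atoms from the SMILES: 13 C, 1 F, 1 O.
Implicit hydrogens by atom environment:
  8 × C (aromatic): 1 H each → 8
  4 × C (aromatic): no H
  1 × C: 3 H
  1 × F: no H
  1 × O: no H
  Total hydrogens = 11.
Molecular formula: C13H11FO

C13H11FO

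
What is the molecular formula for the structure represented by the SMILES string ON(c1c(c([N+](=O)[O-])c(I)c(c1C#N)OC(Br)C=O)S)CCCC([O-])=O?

Heavy atoms from the SMILES: 1 Br, 13 C, 1 I, 3 N, 7 O, 1 S.
Implicit hydrogens by atom environment:
  6 × C (aromatic): no H
  4 × O: no H
  3 × C: 2 H each → 6
  2 × C: 1 H each → 2
  2 × C: no H
  2 × N: no H
  2 × O (charge -1): no H
  1 × Br: no H
  1 × I: no H
  1 × N (charge +1): no H
  1 × O: 1 H
  1 × S: 1 H
  Total hydrogens = 10.
Net charge -1.
Molecular formula: C13H10BrIN3O7S-

C13H10BrIN3O7S-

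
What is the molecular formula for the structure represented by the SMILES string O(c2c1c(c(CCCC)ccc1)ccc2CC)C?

C17H22O

Heavy atoms from the SMILES: 17 C, 1 O.
Implicit hydrogens by atom environment:
  5 × C (aromatic): 1 H each → 5
  5 × C (aromatic): no H
  4 × C: 2 H each → 8
  3 × C: 3 H each → 9
  1 × O: no H
  Total hydrogens = 22.
Molecular formula: C17H22O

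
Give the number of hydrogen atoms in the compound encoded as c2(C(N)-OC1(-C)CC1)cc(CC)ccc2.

Hydrogens are implicit in SMILES; fill each atom to its normal valence:
  4 × C (aromatic): 1 H each → 4
  3 × C: 2 H each → 6
  2 × C: 3 H each → 6
  2 × C (aromatic): no H
  1 × C: 1 H
  1 × C: no H
  1 × N: 2 H
  1 × O: no H
  Total hydrogens = 19.

19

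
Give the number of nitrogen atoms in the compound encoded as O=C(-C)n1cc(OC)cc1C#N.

2

The symbol for nitrogen appears 2 times in the SMILES.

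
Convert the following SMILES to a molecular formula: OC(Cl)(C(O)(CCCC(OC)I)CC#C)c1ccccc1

C16H20ClIO3

Heavy atoms from the SMILES: 16 C, 1 Cl, 1 I, 3 O.
Implicit hydrogens by atom environment:
  5 × C (aromatic): 1 H each → 5
  4 × C: 2 H each → 8
  3 × C: no H
  2 × C: 1 H each → 2
  2 × O: 1 H each → 2
  1 × C: 3 H
  1 × C (aromatic): no H
  1 × Cl: no H
  1 × I: no H
  1 × O: no H
  Total hydrogens = 20.
Molecular formula: C16H20ClIO3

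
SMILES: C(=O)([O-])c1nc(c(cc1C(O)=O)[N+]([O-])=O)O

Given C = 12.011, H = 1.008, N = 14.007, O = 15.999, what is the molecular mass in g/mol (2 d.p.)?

227.11

Molecular formula: C7H3N2O7-.
M = 7×12.011 + 3×1.008 + 2×14.007 + 7×15.999 = 227.11 g/mol.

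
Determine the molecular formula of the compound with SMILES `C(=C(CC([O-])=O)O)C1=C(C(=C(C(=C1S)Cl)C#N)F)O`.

Heavy atoms from the SMILES: 11 C, 1 Cl, 1 F, 1 N, 4 O, 1 S.
Implicit hydrogens by atom environment:
  6 × C (aromatic): no H
  3 × C: no H
  2 × O: 1 H each → 2
  1 × C: 2 H
  1 × C: 1 H
  1 × Cl: no H
  1 × F: no H
  1 × N: no H
  1 × O: no H
  1 × O (charge -1): no H
  1 × S: 1 H
  Total hydrogens = 6.
Net charge -1.
Molecular formula: C11H6ClFNO4S-

C11H6ClFNO4S-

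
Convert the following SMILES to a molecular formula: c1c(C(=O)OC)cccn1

C7H7NO2

Heavy atoms from the SMILES: 7 C, 1 N, 2 O.
Implicit hydrogens by atom environment:
  4 × C (aromatic): 1 H each → 4
  2 × O: no H
  1 × C: 3 H
  1 × C (aromatic): no H
  1 × C: no H
  1 × N (aromatic): no H
  Total hydrogens = 7.
Molecular formula: C7H7NO2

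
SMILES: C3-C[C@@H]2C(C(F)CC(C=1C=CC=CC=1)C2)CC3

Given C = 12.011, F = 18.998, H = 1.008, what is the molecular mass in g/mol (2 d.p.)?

232.34

Molecular formula: C16H21F.
M = 16×12.011 + 1×18.998 + 21×1.008 = 232.34 g/mol.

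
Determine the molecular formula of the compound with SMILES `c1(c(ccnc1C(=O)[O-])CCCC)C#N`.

Heavy atoms from the SMILES: 11 C, 2 N, 2 O.
Implicit hydrogens by atom environment:
  3 × C: 2 H each → 6
  3 × C (aromatic): no H
  2 × C (aromatic): 1 H each → 2
  2 × C: no H
  1 × C: 3 H
  1 × N (aromatic): no H
  1 × N: no H
  1 × O: no H
  1 × O (charge -1): no H
  Total hydrogens = 11.
Net charge -1.
Molecular formula: C11H11N2O2-

C11H11N2O2-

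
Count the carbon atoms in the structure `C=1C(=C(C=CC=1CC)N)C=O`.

The symbol for carbon appears 9 times in the SMILES.

9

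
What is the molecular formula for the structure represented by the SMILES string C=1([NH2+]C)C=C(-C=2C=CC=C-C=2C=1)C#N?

Heavy atoms from the SMILES: 12 C, 2 N.
Implicit hydrogens by atom environment:
  6 × C (aromatic): 1 H each → 6
  4 × C (aromatic): no H
  1 × C: 3 H
  1 × C: no H
  1 × N (charge +1): 2 H
  1 × N: no H
  Total hydrogens = 11.
Net charge +1.
Molecular formula: C12H11N2+

C12H11N2+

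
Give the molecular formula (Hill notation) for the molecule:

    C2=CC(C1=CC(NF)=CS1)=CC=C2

Heavy atoms from the SMILES: 10 C, 1 F, 1 N, 1 S.
Implicit hydrogens by atom environment:
  7 × C (aromatic): 1 H each → 7
  3 × C (aromatic): no H
  1 × F: no H
  1 × N: 1 H
  1 × S (aromatic): no H
  Total hydrogens = 8.
Molecular formula: C10H8FNS

C10H8FNS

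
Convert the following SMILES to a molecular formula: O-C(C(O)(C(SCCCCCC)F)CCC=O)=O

Heavy atoms from the SMILES: 12 C, 1 F, 4 O, 1 S.
Implicit hydrogens by atom environment:
  7 × C: 2 H each → 14
  2 × C: 1 H each → 2
  2 × C: no H
  2 × O: 1 H each → 2
  2 × O: no H
  1 × C: 3 H
  1 × F: no H
  1 × S: no H
  Total hydrogens = 21.
Molecular formula: C12H21FO4S

C12H21FO4S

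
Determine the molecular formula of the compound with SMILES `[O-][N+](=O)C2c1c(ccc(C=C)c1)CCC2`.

Heavy atoms from the SMILES: 12 C, 1 N, 2 O.
Implicit hydrogens by atom environment:
  4 × C: 2 H each → 8
  3 × C (aromatic): 1 H each → 3
  3 × C (aromatic): no H
  2 × C: 1 H each → 2
  1 × N (charge +1): no H
  1 × O: no H
  1 × O (charge -1): no H
  Total hydrogens = 13.
Molecular formula: C12H13NO2

C12H13NO2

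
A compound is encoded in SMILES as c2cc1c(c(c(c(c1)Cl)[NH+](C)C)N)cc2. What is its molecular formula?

Heavy atoms from the SMILES: 12 C, 1 Cl, 2 N.
Implicit hydrogens by atom environment:
  5 × C (aromatic): 1 H each → 5
  5 × C (aromatic): no H
  2 × C: 3 H each → 6
  1 × Cl: no H
  1 × N: 2 H
  1 × N (charge +1): 1 H
  Total hydrogens = 14.
Net charge +1.
Molecular formula: C12H14ClN2+

C12H14ClN2+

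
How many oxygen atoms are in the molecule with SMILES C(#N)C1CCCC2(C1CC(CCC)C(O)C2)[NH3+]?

The symbol for oxygen appears 1 time in the SMILES.

1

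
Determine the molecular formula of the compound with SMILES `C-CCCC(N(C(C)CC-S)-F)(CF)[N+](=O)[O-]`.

Heavy atoms from the SMILES: 10 C, 2 F, 2 N, 2 O, 1 S.
Implicit hydrogens by atom environment:
  6 × C: 2 H each → 12
  2 × C: 3 H each → 6
  2 × F: no H
  1 × C: 1 H
  1 × C: no H
  1 × N: no H
  1 × N (charge +1): no H
  1 × O: no H
  1 × O (charge -1): no H
  1 × S: 1 H
  Total hydrogens = 20.
Molecular formula: C10H20F2N2O2S

C10H20F2N2O2S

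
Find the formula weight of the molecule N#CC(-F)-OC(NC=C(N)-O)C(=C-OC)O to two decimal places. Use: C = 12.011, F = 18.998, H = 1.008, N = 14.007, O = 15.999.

233.20

Molecular formula: C8H12FN3O4.
M = 8×12.011 + 1×18.998 + 12×1.008 + 3×14.007 + 4×15.999 = 233.20 g/mol.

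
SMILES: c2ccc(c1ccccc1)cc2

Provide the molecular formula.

C12H10

Heavy atoms from the SMILES: 12 C.
Implicit hydrogens by atom environment:
  10 × C (aromatic): 1 H each → 10
  2 × C (aromatic): no H
  Total hydrogens = 10.
Molecular formula: C12H10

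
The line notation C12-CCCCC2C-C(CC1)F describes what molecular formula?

Heavy atoms from the SMILES: 10 C, 1 F.
Implicit hydrogens by atom environment:
  7 × C: 2 H each → 14
  3 × C: 1 H each → 3
  1 × F: no H
  Total hydrogens = 17.
Molecular formula: C10H17F

C10H17F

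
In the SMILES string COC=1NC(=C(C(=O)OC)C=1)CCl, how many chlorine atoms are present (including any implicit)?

1

The symbol for chlorine appears 1 time in the SMILES.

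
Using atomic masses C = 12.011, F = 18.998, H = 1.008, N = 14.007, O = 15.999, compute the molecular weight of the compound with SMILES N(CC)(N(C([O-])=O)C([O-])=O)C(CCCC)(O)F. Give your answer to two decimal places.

Molecular formula: [C9H15FN2O5]2-.
M = 9×12.011 + 1×18.998 + 15×1.008 + 2×14.007 + 5×15.999 = 250.23 g/mol.

250.23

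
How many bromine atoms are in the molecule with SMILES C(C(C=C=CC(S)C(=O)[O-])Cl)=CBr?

The symbol for bromine appears 1 time in the SMILES.

1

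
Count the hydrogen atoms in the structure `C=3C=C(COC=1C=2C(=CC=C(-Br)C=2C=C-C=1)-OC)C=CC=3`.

15

Hydrogens are implicit in SMILES; fill each atom to its normal valence:
  10 × C (aromatic): 1 H each → 10
  6 × C (aromatic): no H
  2 × O: no H
  1 × Br: no H
  1 × C: 3 H
  1 × C: 2 H
  Total hydrogens = 15.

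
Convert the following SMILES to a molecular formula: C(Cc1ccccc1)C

Heavy atoms from the SMILES: 9 C.
Implicit hydrogens by atom environment:
  5 × C (aromatic): 1 H each → 5
  2 × C: 2 H each → 4
  1 × C: 3 H
  1 × C (aromatic): no H
  Total hydrogens = 12.
Molecular formula: C9H12

C9H12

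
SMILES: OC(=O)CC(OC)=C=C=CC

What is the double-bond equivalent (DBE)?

Molecular formula from the SMILES: C8H10O3.
DoU = (2C + 2 + N − H − X)/2 = (2·8 + 2 + 0 − 10 − 0)/2 = 8/2 = 4.
(Structurally: 0 ring(s) + 4 π bond(s) = 4.)

4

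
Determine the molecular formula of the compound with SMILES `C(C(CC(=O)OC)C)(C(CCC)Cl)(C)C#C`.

Heavy atoms from the SMILES: 13 C, 1 Cl, 2 O.
Implicit hydrogens by atom environment:
  4 × C: 3 H each → 12
  3 × C: 2 H each → 6
  3 × C: 1 H each → 3
  3 × C: no H
  2 × O: no H
  1 × Cl: no H
  Total hydrogens = 21.
Molecular formula: C13H21ClO2

C13H21ClO2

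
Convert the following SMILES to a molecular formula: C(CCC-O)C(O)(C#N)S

C6H11NO2S

Heavy atoms from the SMILES: 6 C, 1 N, 2 O, 1 S.
Implicit hydrogens by atom environment:
  4 × C: 2 H each → 8
  2 × C: no H
  2 × O: 1 H each → 2
  1 × N: no H
  1 × S: 1 H
  Total hydrogens = 11.
Molecular formula: C6H11NO2S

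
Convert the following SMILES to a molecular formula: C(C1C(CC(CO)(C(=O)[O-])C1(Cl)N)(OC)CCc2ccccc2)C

C18H25ClNO4-

Heavy atoms from the SMILES: 18 C, 1 Cl, 1 N, 4 O.
Implicit hydrogens by atom environment:
  5 × C: 2 H each → 10
  5 × C (aromatic): 1 H each → 5
  4 × C: no H
  2 × C: 3 H each → 6
  2 × O: no H
  1 × C: 1 H
  1 × C (aromatic): no H
  1 × Cl: no H
  1 × N: 2 H
  1 × O: 1 H
  1 × O (charge -1): no H
  Total hydrogens = 25.
Net charge -1.
Molecular formula: C18H25ClNO4-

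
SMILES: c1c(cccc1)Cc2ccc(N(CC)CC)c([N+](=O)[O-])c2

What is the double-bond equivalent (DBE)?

9

Molecular formula from the SMILES: C17H20N2O2.
DoU = (2C + 2 + N − H − X)/2 = (2·17 + 2 + 2 − 20 − 0)/2 = 18/2 = 9.
(Structurally: 2 ring(s) + 7 π bond(s) = 9.)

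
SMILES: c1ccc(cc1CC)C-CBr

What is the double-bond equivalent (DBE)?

4

Molecular formula from the SMILES: C10H13Br.
DoU = (2C + 2 + N − H − X)/2 = (2·10 + 2 + 0 − 13 − 1)/2 = 8/2 = 4.
(Structurally: 1 ring(s) + 3 π bond(s) = 4.)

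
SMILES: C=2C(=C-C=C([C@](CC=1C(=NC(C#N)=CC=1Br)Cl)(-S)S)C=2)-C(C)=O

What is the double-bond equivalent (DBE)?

Molecular formula from the SMILES: C16H12BrClN2OS2.
DoU = (2C + 2 + N − H − X)/2 = (2·16 + 2 + 2 − 12 − 2)/2 = 22/2 = 11.
(Structurally: 2 ring(s) + 9 π bond(s) = 11.)

11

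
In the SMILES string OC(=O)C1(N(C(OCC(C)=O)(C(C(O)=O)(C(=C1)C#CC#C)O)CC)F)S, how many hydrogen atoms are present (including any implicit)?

Hydrogens are implicit in SMILES; fill each atom to its normal valence:
  10 × C: no H
  4 × O: no H
  3 × O: 1 H each → 3
  2 × C: 3 H each → 6
  2 × C: 2 H each → 4
  2 × C: 1 H each → 2
  1 × F: no H
  1 × N: no H
  1 × S: 1 H
  Total hydrogens = 16.

16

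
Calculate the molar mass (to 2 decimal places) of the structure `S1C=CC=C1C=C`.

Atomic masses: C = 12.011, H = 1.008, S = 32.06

110.17

Molecular formula: C6H6S.
M = 6×12.011 + 6×1.008 + 1×32.06 = 110.17 g/mol.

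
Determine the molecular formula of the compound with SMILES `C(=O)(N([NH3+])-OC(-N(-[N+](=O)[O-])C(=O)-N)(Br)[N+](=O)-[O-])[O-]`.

C3H5BrN6O8

Heavy atoms from the SMILES: 1 Br, 3 C, 6 N, 8 O.
Implicit hydrogens by atom environment:
  5 × O: no H
  3 × C: no H
  3 × O (charge -1): no H
  2 × N: no H
  2 × N (charge +1): no H
  1 × Br: no H
  1 × N (charge +1): 3 H
  1 × N: 2 H
  Total hydrogens = 5.
Molecular formula: C3H5BrN6O8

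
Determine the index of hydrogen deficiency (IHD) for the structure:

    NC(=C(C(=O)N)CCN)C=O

Molecular formula from the SMILES: C6H11N3O2.
DoU = (2C + 2 + N − H − X)/2 = (2·6 + 2 + 3 − 11 − 0)/2 = 6/2 = 3.
(Structurally: 0 ring(s) + 3 π bond(s) = 3.)

3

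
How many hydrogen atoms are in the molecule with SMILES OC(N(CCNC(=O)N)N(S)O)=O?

Hydrogens are implicit in SMILES; fill each atom to its normal valence:
  2 × C: 2 H each → 4
  2 × C: no H
  2 × N: no H
  2 × O: 1 H each → 2
  2 × O: no H
  1 × N: 2 H
  1 × N: 1 H
  1 × S: 1 H
  Total hydrogens = 10.

10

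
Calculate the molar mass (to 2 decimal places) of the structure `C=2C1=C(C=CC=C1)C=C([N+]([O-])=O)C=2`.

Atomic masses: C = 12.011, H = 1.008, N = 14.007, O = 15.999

Molecular formula: C10H7NO2.
M = 10×12.011 + 7×1.008 + 1×14.007 + 2×15.999 = 173.17 g/mol.

173.17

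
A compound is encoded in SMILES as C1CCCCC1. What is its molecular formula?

Heavy atoms from the SMILES: 6 C.
Implicit hydrogens by atom environment:
  6 × C: 2 H each → 12
  Total hydrogens = 12.
Molecular formula: C6H12

C6H12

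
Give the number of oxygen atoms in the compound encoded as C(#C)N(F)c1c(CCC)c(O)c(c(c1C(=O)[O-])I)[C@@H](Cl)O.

The symbol for oxygen appears 4 times in the SMILES.

4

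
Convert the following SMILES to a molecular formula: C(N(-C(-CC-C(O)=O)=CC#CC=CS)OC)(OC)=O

C12H15NO5S

Heavy atoms from the SMILES: 12 C, 1 N, 5 O, 1 S.
Implicit hydrogens by atom environment:
  5 × C: no H
  4 × O: no H
  3 × C: 1 H each → 3
  2 × C: 3 H each → 6
  2 × C: 2 H each → 4
  1 × N: no H
  1 × O: 1 H
  1 × S: 1 H
  Total hydrogens = 15.
Molecular formula: C12H15NO5S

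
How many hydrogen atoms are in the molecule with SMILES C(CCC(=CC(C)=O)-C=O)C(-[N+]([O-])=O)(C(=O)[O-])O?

Hydrogens are implicit in SMILES; fill each atom to its normal valence:
  4 × C: no H
  4 × O: no H
  3 × C: 2 H each → 6
  2 × C: 1 H each → 2
  2 × O (charge -1): no H
  1 × C: 3 H
  1 × N (charge +1): no H
  1 × O: 1 H
  Total hydrogens = 12.

12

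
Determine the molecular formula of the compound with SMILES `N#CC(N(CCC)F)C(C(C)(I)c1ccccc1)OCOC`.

C16H22FIN2O2

Heavy atoms from the SMILES: 16 C, 1 F, 1 I, 2 N, 2 O.
Implicit hydrogens by atom environment:
  5 × C (aromatic): 1 H each → 5
  3 × C: 3 H each → 9
  3 × C: 2 H each → 6
  2 × C: 1 H each → 2
  2 × C: no H
  2 × N: no H
  2 × O: no H
  1 × C (aromatic): no H
  1 × F: no H
  1 × I: no H
  Total hydrogens = 22.
Molecular formula: C16H22FIN2O2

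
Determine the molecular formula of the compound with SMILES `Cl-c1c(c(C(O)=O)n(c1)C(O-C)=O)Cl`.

C7H5Cl2NO4

Heavy atoms from the SMILES: 7 C, 2 Cl, 1 N, 4 O.
Implicit hydrogens by atom environment:
  3 × C (aromatic): no H
  3 × O: no H
  2 × C: no H
  2 × Cl: no H
  1 × C: 3 H
  1 × C (aromatic): 1 H
  1 × N (aromatic): no H
  1 × O: 1 H
  Total hydrogens = 5.
Molecular formula: C7H5Cl2NO4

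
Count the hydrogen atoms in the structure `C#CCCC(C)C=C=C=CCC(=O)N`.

Hydrogens are implicit in SMILES; fill each atom to its normal valence:
  4 × C: 1 H each → 4
  4 × C: no H
  3 × C: 2 H each → 6
  1 × C: 3 H
  1 × N: 2 H
  1 × O: no H
  Total hydrogens = 15.

15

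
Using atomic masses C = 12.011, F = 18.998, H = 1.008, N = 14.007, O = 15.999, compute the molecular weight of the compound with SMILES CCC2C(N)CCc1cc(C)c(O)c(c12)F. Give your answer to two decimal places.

223.29

Molecular formula: C13H18FNO.
M = 13×12.011 + 1×18.998 + 18×1.008 + 1×14.007 + 1×15.999 = 223.29 g/mol.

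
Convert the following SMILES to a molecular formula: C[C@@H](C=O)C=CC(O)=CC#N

Heavy atoms from the SMILES: 8 C, 1 N, 2 O.
Implicit hydrogens by atom environment:
  5 × C: 1 H each → 5
  2 × C: no H
  1 × C: 3 H
  1 × N: no H
  1 × O: 1 H
  1 × O: no H
  Total hydrogens = 9.
Molecular formula: C8H9NO2

C8H9NO2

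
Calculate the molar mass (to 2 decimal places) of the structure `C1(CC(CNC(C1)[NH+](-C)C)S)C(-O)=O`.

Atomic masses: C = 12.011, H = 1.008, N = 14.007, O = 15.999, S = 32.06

219.32

Molecular formula: C9H19N2O2S+.
M = 9×12.011 + 19×1.008 + 2×14.007 + 2×15.999 + 1×32.06 = 219.32 g/mol.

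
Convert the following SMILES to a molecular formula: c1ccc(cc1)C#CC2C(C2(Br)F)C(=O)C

Heavy atoms from the SMILES: 1 Br, 13 C, 1 F, 1 O.
Implicit hydrogens by atom environment:
  5 × C (aromatic): 1 H each → 5
  4 × C: no H
  2 × C: 1 H each → 2
  1 × Br: no H
  1 × C: 3 H
  1 × C (aromatic): no H
  1 × F: no H
  1 × O: no H
  Total hydrogens = 10.
Molecular formula: C13H10BrFO

C13H10BrFO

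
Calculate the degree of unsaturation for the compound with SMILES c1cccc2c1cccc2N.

Molecular formula from the SMILES: C10H9N.
DoU = (2C + 2 + N − H − X)/2 = (2·10 + 2 + 1 − 9 − 0)/2 = 14/2 = 7.
(Structurally: 2 ring(s) + 5 π bond(s) = 7.)

7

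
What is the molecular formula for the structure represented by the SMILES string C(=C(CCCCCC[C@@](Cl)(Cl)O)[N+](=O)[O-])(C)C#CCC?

C14H21Cl2NO3

Heavy atoms from the SMILES: 14 C, 2 Cl, 1 N, 3 O.
Implicit hydrogens by atom environment:
  7 × C: 2 H each → 14
  5 × C: no H
  2 × C: 3 H each → 6
  2 × Cl: no H
  1 × N (charge +1): no H
  1 × O: 1 H
  1 × O: no H
  1 × O (charge -1): no H
  Total hydrogens = 21.
Molecular formula: C14H21Cl2NO3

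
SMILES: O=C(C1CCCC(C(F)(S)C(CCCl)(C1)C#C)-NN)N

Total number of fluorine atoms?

1

The symbol for fluorine appears 1 time in the SMILES.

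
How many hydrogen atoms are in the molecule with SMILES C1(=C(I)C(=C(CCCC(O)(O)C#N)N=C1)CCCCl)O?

16

Hydrogens are implicit in SMILES; fill each atom to its normal valence:
  6 × C: 2 H each → 12
  4 × C (aromatic): no H
  3 × O: 1 H each → 3
  2 × C: no H
  1 × C (aromatic): 1 H
  1 × Cl: no H
  1 × I: no H
  1 × N (aromatic): no H
  1 × N: no H
  Total hydrogens = 16.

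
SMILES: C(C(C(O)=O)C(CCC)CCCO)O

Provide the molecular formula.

C10H20O4

Heavy atoms from the SMILES: 10 C, 4 O.
Implicit hydrogens by atom environment:
  6 × C: 2 H each → 12
  3 × O: 1 H each → 3
  2 × C: 1 H each → 2
  1 × C: 3 H
  1 × C: no H
  1 × O: no H
  Total hydrogens = 20.
Molecular formula: C10H20O4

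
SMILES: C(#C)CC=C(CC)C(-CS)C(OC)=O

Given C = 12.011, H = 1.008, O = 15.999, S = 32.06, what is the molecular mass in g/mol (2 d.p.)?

212.31

Molecular formula: C11H16O2S.
M = 11×12.011 + 16×1.008 + 2×15.999 + 1×32.06 = 212.31 g/mol.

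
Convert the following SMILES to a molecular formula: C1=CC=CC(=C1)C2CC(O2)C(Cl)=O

C10H9ClO2

Heavy atoms from the SMILES: 10 C, 1 Cl, 2 O.
Implicit hydrogens by atom environment:
  5 × C (aromatic): 1 H each → 5
  2 × C: 1 H each → 2
  2 × O: no H
  1 × C: 2 H
  1 × C (aromatic): no H
  1 × C: no H
  1 × Cl: no H
  Total hydrogens = 9.
Molecular formula: C10H9ClO2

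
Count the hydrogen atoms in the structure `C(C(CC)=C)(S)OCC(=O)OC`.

14

Hydrogens are implicit in SMILES; fill each atom to its normal valence:
  3 × C: 2 H each → 6
  3 × O: no H
  2 × C: 3 H each → 6
  2 × C: no H
  1 × C: 1 H
  1 × S: 1 H
  Total hydrogens = 14.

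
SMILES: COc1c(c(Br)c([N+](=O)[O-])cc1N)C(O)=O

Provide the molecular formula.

C8H7BrN2O5

Heavy atoms from the SMILES: 1 Br, 8 C, 2 N, 5 O.
Implicit hydrogens by atom environment:
  5 × C (aromatic): no H
  3 × O: no H
  1 × Br: no H
  1 × C: 3 H
  1 × C (aromatic): 1 H
  1 × C: no H
  1 × N: 2 H
  1 × N (charge +1): no H
  1 × O: 1 H
  1 × O (charge -1): no H
  Total hydrogens = 7.
Molecular formula: C8H7BrN2O5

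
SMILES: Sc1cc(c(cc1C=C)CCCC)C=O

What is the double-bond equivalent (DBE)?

Molecular formula from the SMILES: C13H16OS.
DoU = (2C + 2 + N − H − X)/2 = (2·13 + 2 + 0 − 16 − 0)/2 = 12/2 = 6.
(Structurally: 1 ring(s) + 5 π bond(s) = 6.)

6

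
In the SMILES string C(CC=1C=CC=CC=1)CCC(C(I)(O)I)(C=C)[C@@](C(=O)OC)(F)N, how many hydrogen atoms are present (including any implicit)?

Hydrogens are implicit in SMILES; fill each atom to its normal valence:
  5 × C: 2 H each → 10
  5 × C (aromatic): 1 H each → 5
  4 × C: no H
  2 × I: no H
  2 × O: no H
  1 × C: 3 H
  1 × C: 1 H
  1 × C (aromatic): no H
  1 × F: no H
  1 × N: 2 H
  1 × O: 1 H
  Total hydrogens = 22.

22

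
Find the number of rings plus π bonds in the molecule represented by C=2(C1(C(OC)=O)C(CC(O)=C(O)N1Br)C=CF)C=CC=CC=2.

Molecular formula from the SMILES: C15H15BrFNO4.
DoU = (2C + 2 + N − H − X)/2 = (2·15 + 2 + 1 − 15 − 2)/2 = 16/2 = 8.
(Structurally: 2 ring(s) + 6 π bond(s) = 8.)

8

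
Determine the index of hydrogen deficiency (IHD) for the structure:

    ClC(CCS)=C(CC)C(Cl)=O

2

Molecular formula from the SMILES: C7H10Cl2OS.
DoU = (2C + 2 + N − H − X)/2 = (2·7 + 2 + 0 − 10 − 2)/2 = 4/2 = 2.
(Structurally: 0 ring(s) + 2 π bond(s) = 2.)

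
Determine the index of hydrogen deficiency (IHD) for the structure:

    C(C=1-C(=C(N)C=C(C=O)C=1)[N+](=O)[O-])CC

Molecular formula from the SMILES: C10H12N2O3.
DoU = (2C + 2 + N − H − X)/2 = (2·10 + 2 + 2 − 12 − 0)/2 = 12/2 = 6.
(Structurally: 1 ring(s) + 5 π bond(s) = 6.)

6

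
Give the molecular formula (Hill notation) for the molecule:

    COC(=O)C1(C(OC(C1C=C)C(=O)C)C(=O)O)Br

Heavy atoms from the SMILES: 1 Br, 11 C, 6 O.
Implicit hydrogens by atom environment:
  5 × O: no H
  4 × C: 1 H each → 4
  4 × C: no H
  2 × C: 3 H each → 6
  1 × Br: no H
  1 × C: 2 H
  1 × O: 1 H
  Total hydrogens = 13.
Molecular formula: C11H13BrO6

C11H13BrO6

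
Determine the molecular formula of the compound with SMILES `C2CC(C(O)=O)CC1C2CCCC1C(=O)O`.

Heavy atoms from the SMILES: 12 C, 4 O.
Implicit hydrogens by atom environment:
  6 × C: 2 H each → 12
  4 × C: 1 H each → 4
  2 × C: no H
  2 × O: 1 H each → 2
  2 × O: no H
  Total hydrogens = 18.
Molecular formula: C12H18O4

C12H18O4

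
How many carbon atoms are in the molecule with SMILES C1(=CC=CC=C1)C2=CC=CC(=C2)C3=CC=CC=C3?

18

The symbol for carbon appears 18 times in the SMILES.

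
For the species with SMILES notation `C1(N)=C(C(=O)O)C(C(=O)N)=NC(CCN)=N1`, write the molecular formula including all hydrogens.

C8H11N5O3

Heavy atoms from the SMILES: 8 C, 5 N, 3 O.
Implicit hydrogens by atom environment:
  4 × C (aromatic): no H
  3 × N: 2 H each → 6
  2 × C: 2 H each → 4
  2 × C: no H
  2 × N (aromatic): no H
  2 × O: no H
  1 × O: 1 H
  Total hydrogens = 11.
Molecular formula: C8H11N5O3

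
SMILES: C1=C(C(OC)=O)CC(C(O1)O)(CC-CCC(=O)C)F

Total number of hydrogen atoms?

19

Hydrogens are implicit in SMILES; fill each atom to its normal valence:
  5 × C: 2 H each → 10
  4 × C: no H
  4 × O: no H
  2 × C: 3 H each → 6
  2 × C: 1 H each → 2
  1 × F: no H
  1 × O: 1 H
  Total hydrogens = 19.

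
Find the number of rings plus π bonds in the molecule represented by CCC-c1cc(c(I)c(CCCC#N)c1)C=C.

Molecular formula from the SMILES: C15H18IN.
DoU = (2C + 2 + N − H − X)/2 = (2·15 + 2 + 1 − 18 − 1)/2 = 14/2 = 7.
(Structurally: 1 ring(s) + 6 π bond(s) = 7.)

7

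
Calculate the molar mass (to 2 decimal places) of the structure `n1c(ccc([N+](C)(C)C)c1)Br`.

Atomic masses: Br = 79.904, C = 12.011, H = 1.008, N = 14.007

216.10

Molecular formula: C8H12BrN2+.
M = 1×79.904 + 8×12.011 + 12×1.008 + 2×14.007 = 216.10 g/mol.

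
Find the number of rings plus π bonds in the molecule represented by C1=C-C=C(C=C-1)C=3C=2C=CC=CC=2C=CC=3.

11

Molecular formula from the SMILES: C16H12.
DoU = (2C + 2 + N − H − X)/2 = (2·16 + 2 + 0 − 12 − 0)/2 = 22/2 = 11.
(Structurally: 3 ring(s) + 8 π bond(s) = 11.)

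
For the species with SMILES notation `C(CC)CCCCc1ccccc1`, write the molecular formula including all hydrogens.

Heavy atoms from the SMILES: 13 C.
Implicit hydrogens by atom environment:
  6 × C: 2 H each → 12
  5 × C (aromatic): 1 H each → 5
  1 × C: 3 H
  1 × C (aromatic): no H
  Total hydrogens = 20.
Molecular formula: C13H20

C13H20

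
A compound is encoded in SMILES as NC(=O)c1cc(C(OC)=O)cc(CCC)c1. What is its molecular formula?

Heavy atoms from the SMILES: 12 C, 1 N, 3 O.
Implicit hydrogens by atom environment:
  3 × C (aromatic): 1 H each → 3
  3 × C (aromatic): no H
  3 × O: no H
  2 × C: 3 H each → 6
  2 × C: 2 H each → 4
  2 × C: no H
  1 × N: 2 H
  Total hydrogens = 15.
Molecular formula: C12H15NO3

C12H15NO3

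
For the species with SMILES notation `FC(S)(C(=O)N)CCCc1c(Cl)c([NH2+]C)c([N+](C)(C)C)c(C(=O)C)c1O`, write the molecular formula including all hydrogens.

Heavy atoms from the SMILES: 17 C, 1 Cl, 1 F, 3 N, 3 O, 1 S.
Implicit hydrogens by atom environment:
  6 × C (aromatic): no H
  5 × C: 3 H each → 15
  3 × C: 2 H each → 6
  3 × C: no H
  2 × O: no H
  1 × Cl: no H
  1 × F: no H
  1 × N (charge +1): 2 H
  1 × N: 2 H
  1 × N (charge +1): no H
  1 × O: 1 H
  1 × S: 1 H
  Total hydrogens = 27.
Net charge +2.
Molecular formula: [C17H27ClFN3O3S]2+

[C17H27ClFN3O3S]2+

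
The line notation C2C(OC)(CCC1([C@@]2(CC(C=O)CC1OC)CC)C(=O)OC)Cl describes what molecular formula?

Heavy atoms from the SMILES: 17 C, 1 Cl, 5 O.
Implicit hydrogens by atom environment:
  6 × C: 2 H each → 12
  5 × O: no H
  4 × C: 3 H each → 12
  4 × C: no H
  3 × C: 1 H each → 3
  1 × Cl: no H
  Total hydrogens = 27.
Molecular formula: C17H27ClO5

C17H27ClO5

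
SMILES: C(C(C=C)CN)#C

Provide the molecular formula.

Heavy atoms from the SMILES: 6 C, 1 N.
Implicit hydrogens by atom environment:
  3 × C: 1 H each → 3
  2 × C: 2 H each → 4
  1 × C: no H
  1 × N: 2 H
  Total hydrogens = 9.
Molecular formula: C6H9N

C6H9N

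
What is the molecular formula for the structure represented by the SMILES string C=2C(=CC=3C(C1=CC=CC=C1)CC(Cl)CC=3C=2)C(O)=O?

Heavy atoms from the SMILES: 17 C, 1 Cl, 2 O.
Implicit hydrogens by atom environment:
  8 × C (aromatic): 1 H each → 8
  4 × C (aromatic): no H
  2 × C: 2 H each → 4
  2 × C: 1 H each → 2
  1 × C: no H
  1 × Cl: no H
  1 × O: 1 H
  1 × O: no H
  Total hydrogens = 15.
Molecular formula: C17H15ClO2

C17H15ClO2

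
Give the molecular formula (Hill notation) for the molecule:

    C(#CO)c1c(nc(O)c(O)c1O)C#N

C8H4N2O4

Heavy atoms from the SMILES: 8 C, 2 N, 4 O.
Implicit hydrogens by atom environment:
  5 × C (aromatic): no H
  4 × O: 1 H each → 4
  3 × C: no H
  1 × N (aromatic): no H
  1 × N: no H
  Total hydrogens = 4.
Molecular formula: C8H4N2O4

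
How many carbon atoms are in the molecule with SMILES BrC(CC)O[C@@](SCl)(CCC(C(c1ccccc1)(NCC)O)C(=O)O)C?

The symbol for carbon appears 18 times in the SMILES. Lowercase c denotes aromatic carbon and counts toward C.

18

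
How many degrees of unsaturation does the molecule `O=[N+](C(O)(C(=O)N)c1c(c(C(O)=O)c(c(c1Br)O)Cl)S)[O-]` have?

Molecular formula from the SMILES: C9H6BrClN2O7S.
DoU = (2C + 2 + N − H − X)/2 = (2·9 + 2 + 2 − 6 − 2)/2 = 14/2 = 7.
(Structurally: 1 ring(s) + 6 π bond(s) = 7.)

7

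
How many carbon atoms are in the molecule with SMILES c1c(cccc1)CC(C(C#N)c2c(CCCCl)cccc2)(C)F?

20

The symbol for carbon appears 20 times in the SMILES. Lowercase c denotes aromatic carbon and counts toward C.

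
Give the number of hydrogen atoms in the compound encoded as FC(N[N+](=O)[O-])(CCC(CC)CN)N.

17

Hydrogens are implicit in SMILES; fill each atom to its normal valence:
  4 × C: 2 H each → 8
  2 × N: 2 H each → 4
  1 × C: 3 H
  1 × C: 1 H
  1 × C: no H
  1 × F: no H
  1 × N: 1 H
  1 × N (charge +1): no H
  1 × O: no H
  1 × O (charge -1): no H
  Total hydrogens = 17.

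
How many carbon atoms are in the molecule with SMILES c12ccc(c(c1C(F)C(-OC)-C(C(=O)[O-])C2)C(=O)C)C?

The symbol for carbon appears 15 times in the SMILES. Lowercase c denotes aromatic carbon and counts toward C.

15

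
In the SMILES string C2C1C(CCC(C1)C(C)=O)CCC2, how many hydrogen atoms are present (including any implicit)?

Hydrogens are implicit in SMILES; fill each atom to its normal valence:
  7 × C: 2 H each → 14
  3 × C: 1 H each → 3
  1 × C: 3 H
  1 × C: no H
  1 × O: no H
  Total hydrogens = 20.

20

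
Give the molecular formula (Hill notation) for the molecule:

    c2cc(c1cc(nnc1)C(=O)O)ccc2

Heavy atoms from the SMILES: 11 C, 2 N, 2 O.
Implicit hydrogens by atom environment:
  7 × C (aromatic): 1 H each → 7
  3 × C (aromatic): no H
  2 × N (aromatic): no H
  1 × C: no H
  1 × O: 1 H
  1 × O: no H
  Total hydrogens = 8.
Molecular formula: C11H8N2O2

C11H8N2O2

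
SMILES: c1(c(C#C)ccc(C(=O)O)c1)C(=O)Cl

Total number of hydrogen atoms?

Hydrogens are implicit in SMILES; fill each atom to its normal valence:
  3 × C (aromatic): 1 H each → 3
  3 × C (aromatic): no H
  3 × C: no H
  2 × O: no H
  1 × C: 1 H
  1 × Cl: no H
  1 × O: 1 H
  Total hydrogens = 5.

5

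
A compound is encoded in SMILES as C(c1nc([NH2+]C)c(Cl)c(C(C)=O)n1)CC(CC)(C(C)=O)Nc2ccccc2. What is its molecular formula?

C20H26ClN4O2+

Heavy atoms from the SMILES: 20 C, 1 Cl, 4 N, 2 O.
Implicit hydrogens by atom environment:
  5 × C (aromatic): 1 H each → 5
  5 × C (aromatic): no H
  4 × C: 3 H each → 12
  3 × C: 2 H each → 6
  3 × C: no H
  2 × N (aromatic): no H
  2 × O: no H
  1 × Cl: no H
  1 × N (charge +1): 2 H
  1 × N: 1 H
  Total hydrogens = 26.
Net charge +1.
Molecular formula: C20H26ClN4O2+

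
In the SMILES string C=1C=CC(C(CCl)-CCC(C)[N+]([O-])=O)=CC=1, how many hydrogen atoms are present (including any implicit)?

Hydrogens are implicit in SMILES; fill each atom to its normal valence:
  5 × C (aromatic): 1 H each → 5
  3 × C: 2 H each → 6
  2 × C: 1 H each → 2
  1 × C: 3 H
  1 × C (aromatic): no H
  1 × Cl: no H
  1 × N (charge +1): no H
  1 × O: no H
  1 × O (charge -1): no H
  Total hydrogens = 16.

16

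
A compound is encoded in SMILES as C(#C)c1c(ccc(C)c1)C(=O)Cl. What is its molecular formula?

Heavy atoms from the SMILES: 10 C, 1 Cl, 1 O.
Implicit hydrogens by atom environment:
  3 × C (aromatic): 1 H each → 3
  3 × C (aromatic): no H
  2 × C: no H
  1 × C: 3 H
  1 × C: 1 H
  1 × Cl: no H
  1 × O: no H
  Total hydrogens = 7.
Molecular formula: C10H7ClO

C10H7ClO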